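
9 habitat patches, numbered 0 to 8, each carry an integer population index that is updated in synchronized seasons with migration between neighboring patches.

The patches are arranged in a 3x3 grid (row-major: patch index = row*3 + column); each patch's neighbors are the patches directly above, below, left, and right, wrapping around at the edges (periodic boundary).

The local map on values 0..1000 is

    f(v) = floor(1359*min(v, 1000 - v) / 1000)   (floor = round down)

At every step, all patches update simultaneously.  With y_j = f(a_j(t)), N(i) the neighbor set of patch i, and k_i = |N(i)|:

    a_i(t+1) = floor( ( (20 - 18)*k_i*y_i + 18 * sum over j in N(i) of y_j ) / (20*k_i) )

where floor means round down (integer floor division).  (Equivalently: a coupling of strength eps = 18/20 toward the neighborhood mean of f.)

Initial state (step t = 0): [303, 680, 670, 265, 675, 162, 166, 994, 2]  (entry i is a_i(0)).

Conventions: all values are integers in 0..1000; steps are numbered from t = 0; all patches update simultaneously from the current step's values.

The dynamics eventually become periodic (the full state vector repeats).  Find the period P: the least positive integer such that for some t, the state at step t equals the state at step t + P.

Simulating step by step:
t=0: [303, 680, 670, 265, 675, 162, 166, 994, 2]
t=1: [371, 337, 284, 327, 274, 303, 198, 248, 202]
t=2: [400, 405, 408, 394, 408, 372, 377, 342, 342]
t=3: [538, 530, 519, 529, 517, 524, 502, 514, 504]
t=4: [649, 647, 646, 650, 647, 654, 652, 660, 660]
t=5: [476, 475, 472, 474, 472, 473, 469, 471, 470]
t=6: [642, 642, 642, 641, 642, 641, 641, 640, 639]
t=7: [486, 486, 487, 486, 487, 487, 487, 487, 487]
t=8: [660, 660, 660, 660, 660, 660, 660, 660, 661]
t=9: [462, 462, 461, 462, 462, 461, 461, 461, 461]
t=10: [626, 626, 626, 626, 626, 626, 626, 626, 626]
t=11: [508, 508, 508, 508, 508, 508, 508, 508, 508]
t=12: [668, 668, 668, 668, 668, 668, 668, 668, 668]
t=13: [451, 451, 451, 451, 451, 451, 451, 451, 451]
t=14: [612, 612, 612, 612, 612, 612, 612, 612, 612]
t=15: [527, 527, 527, 527, 527, 527, 527, 527, 527]
t=16: [642, 642, 642, 642, 642, 642, 642, 642, 642]
t=17: [486, 486, 486, 486, 486, 486, 486, 486, 486]
t=18: [660, 660, 660, 660, 660, 660, 660, 660, 660]
t=19: [462, 462, 462, 462, 462, 462, 462, 462, 462]
t=20: [627, 627, 627, 627, 627, 627, 627, 627, 627]
t=21: [506, 506, 506, 506, 506, 506, 506, 506, 506]
t=22: [671, 671, 671, 671, 671, 671, 671, 671, 671]
t=23: [447, 447, 447, 447, 447, 447, 447, 447, 447]
t=24: [607, 607, 607, 607, 607, 607, 607, 607, 607]
t=25: [534, 534, 534, 534, 534, 534, 534, 534, 534]
t=26: [633, 633, 633, 633, 633, 633, 633, 633, 633]
t=27: [498, 498, 498, 498, 498, 498, 498, 498, 498]
t=28: [676, 676, 676, 676, 676, 676, 676, 676, 676]
t=29: [440, 440, 440, 440, 440, 440, 440, 440, 440]
t=30: [597, 597, 597, 597, 597, 597, 597, 597, 597]
t=31: [547, 547, 547, 547, 547, 547, 547, 547, 547]
t=32: [615, 615, 615, 615, 615, 615, 615, 615, 615]
t=33: [523, 523, 523, 523, 523, 523, 523, 523, 523]
t=34: [648, 648, 648, 648, 648, 648, 648, 648, 648]
t=35: [478, 478, 478, 478, 478, 478, 478, 478, 478]
t=36: [649, 649, 649, 649, 649, 649, 649, 649, 649]
t=37: [477, 477, 477, 477, 477, 477, 477, 477, 477]
t=38: [648, 648, 648, 648, 648, 648, 648, 648, 648]

Answer: 4
Key observation: The state at step 34, [648, 648, 648, 648, 648, 648, 648, 648, 648], reappears at step 38 — and no state repeats earlier — so the cycle the system enters has period 4.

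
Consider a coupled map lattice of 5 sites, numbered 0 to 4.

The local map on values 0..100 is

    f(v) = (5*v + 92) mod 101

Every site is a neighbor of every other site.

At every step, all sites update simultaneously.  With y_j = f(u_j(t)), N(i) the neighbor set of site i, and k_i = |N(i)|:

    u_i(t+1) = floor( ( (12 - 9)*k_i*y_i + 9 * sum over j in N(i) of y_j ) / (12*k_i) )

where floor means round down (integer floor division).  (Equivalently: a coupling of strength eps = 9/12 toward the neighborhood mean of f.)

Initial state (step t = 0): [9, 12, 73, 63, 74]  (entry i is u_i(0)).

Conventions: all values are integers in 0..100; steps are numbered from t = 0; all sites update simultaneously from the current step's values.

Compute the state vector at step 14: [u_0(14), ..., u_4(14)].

Simulating step by step:
t=0: [9, 12, 73, 63, 74]
t=1: [39, 40, 41, 37, 41]
t=2: [87, 88, 88, 87, 88]
t=3: [24, 25, 25, 24, 25]
t=4: [12, 13, 13, 12, 13]
t=5: [53, 54, 54, 53, 54]
t=6: [56, 57, 57, 56, 57]
t=7: [71, 72, 72, 71, 72]
t=8: [45, 46, 46, 45, 46]
t=9: [16, 17, 17, 16, 17]
t=10: [73, 74, 74, 73, 74]
t=11: [55, 56, 56, 55, 56]
t=12: [66, 67, 67, 66, 67]
t=13: [20, 21, 21, 20, 21]
t=14: [93, 94, 94, 93, 94]

Answer: [93, 94, 94, 93, 94]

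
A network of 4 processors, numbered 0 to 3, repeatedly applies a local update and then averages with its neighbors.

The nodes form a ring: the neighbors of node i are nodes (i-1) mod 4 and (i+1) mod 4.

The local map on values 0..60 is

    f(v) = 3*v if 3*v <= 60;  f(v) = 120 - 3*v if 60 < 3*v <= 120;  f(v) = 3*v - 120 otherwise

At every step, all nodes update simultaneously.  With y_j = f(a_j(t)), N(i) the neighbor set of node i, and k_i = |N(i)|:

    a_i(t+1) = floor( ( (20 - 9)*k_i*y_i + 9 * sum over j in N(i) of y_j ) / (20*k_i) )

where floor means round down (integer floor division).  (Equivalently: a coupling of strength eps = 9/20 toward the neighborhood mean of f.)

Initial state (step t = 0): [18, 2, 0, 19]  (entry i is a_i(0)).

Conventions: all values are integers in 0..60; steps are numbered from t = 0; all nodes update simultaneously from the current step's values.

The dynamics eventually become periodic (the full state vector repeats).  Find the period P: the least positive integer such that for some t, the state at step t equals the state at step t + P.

Answer: 4
Key observation: The state at step 20, [21, 21, 21, 21], reappears at step 24 — and no state repeats earlier — so the cycle the system enters has period 4.

Derivation:
t=0: [18, 2, 0, 19]
t=1: [43, 15, 14, 43]
t=2: [17, 36, 35, 16]
t=3: [41, 21, 21, 41]
t=4: [15, 44, 44, 15]
t=5: [37, 19, 19, 37]
t=6: [19, 46, 46, 19]
t=7: [48, 26, 26, 48]
t=8: [28, 37, 37, 28]
t=9: [29, 15, 15, 29]
t=10: [35, 42, 42, 35]
t=11: [12, 8, 8, 12]
t=12: [33, 26, 26, 33]
t=13: [25, 37, 37, 25]
t=14: [36, 17, 17, 36]
t=15: [20, 42, 42, 20]
t=16: [47, 18, 18, 47]
t=17: [28, 46, 46, 28]
t=18: [31, 22, 22, 31]
t=19: [33, 47, 47, 33]
t=20: [21, 21, 21, 21]
t=21: [57, 57, 57, 57]
t=22: [51, 51, 51, 51]
t=23: [33, 33, 33, 33]
t=24: [21, 21, 21, 21]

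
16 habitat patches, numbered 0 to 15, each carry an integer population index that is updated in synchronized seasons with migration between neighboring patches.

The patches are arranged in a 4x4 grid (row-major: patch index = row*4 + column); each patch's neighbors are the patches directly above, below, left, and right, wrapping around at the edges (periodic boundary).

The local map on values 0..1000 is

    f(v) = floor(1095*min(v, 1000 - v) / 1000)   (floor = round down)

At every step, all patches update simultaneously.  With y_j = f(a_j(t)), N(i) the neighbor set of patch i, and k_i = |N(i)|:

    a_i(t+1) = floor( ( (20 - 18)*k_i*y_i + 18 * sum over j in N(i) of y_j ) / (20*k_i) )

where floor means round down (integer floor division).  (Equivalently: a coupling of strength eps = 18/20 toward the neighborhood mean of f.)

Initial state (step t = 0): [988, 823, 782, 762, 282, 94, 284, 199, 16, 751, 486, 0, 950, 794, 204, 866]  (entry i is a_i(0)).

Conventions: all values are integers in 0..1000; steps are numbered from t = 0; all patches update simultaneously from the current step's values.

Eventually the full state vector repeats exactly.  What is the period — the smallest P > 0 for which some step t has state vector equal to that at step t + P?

Answer: 4
Key observation: The state at step 18, [499, 499, 499, 499, 499, 499, 499, 499, 499, 499, 499, 499, 499, 499, 499, 499], reappears at step 22 — and no state repeats earlier — so the cycle the system enters has period 4.

Derivation:
t=0: [988, 823, 782, 762, 282, 94, 284, 199, 16, 751, 486, 0, 950, 794, 204, 866]
t=1: [184, 149, 245, 164, 109, 253, 276, 219, 144, 224, 234, 205, 95, 189, 279, 135]
t=2: [147, 230, 240, 210, 208, 214, 264, 209, 171, 226, 267, 202, 170, 204, 227, 197]
t=3: [216, 222, 255, 217, 204, 251, 257, 240, 216, 235, 255, 229, 195, 232, 248, 220]
t=4: [229, 258, 260, 252, 249, 253, 274, 249, 235, 260, 266, 253, 238, 246, 263, 242]
t=5: [270, 271, 285, 268, 264, 283, 282, 280, 271, 274, 287, 271, 260, 277, 278, 273]
t=6: [290, 303, 301, 301, 300, 299, 310, 297, 292, 304, 303, 302, 296, 296, 306, 294]
t=7: [326, 324, 333, 323, 322, 331, 329, 330, 327, 325, 333, 324, 320, 329, 327, 328]
t=8: [352, 359, 357, 359, 358, 355, 362, 355, 353, 360, 357, 359, 357, 354, 361, 354]
t=9: [391, 388, 393, 388, 387, 393, 389, 392, 391, 388, 394, 388, 386, 392, 389, 392]
t=10: [423, 428, 425, 428, 428, 424, 429, 424, 423, 428, 425, 428, 427, 424, 429, 424]
t=11: [467, 464, 468, 464, 463, 467, 464, 467, 467, 464, 468, 464, 463, 467, 464, 467]
t=12: [507, 510, 508, 510, 510, 507, 511, 507, 507, 510, 508, 510, 510, 507, 511, 507]
t=13: [536, 538, 535, 538, 538, 536, 538, 536, 536, 538, 535, 538, 538, 536, 538, 536]
t=14: [505, 507, 505, 507, 507, 505, 508, 505, 505, 507, 505, 507, 507, 505, 508, 505]
t=15: [539, 541, 538, 541, 541, 539, 541, 539, 539, 541, 538, 541, 541, 539, 541, 539]
t=16: [502, 504, 502, 504, 503, 502, 504, 502, 502, 504, 502, 504, 503, 502, 504, 502]
t=17: [543, 544, 543, 544, 544, 543, 544, 543, 543, 544, 543, 544, 544, 543, 544, 543]
t=18: [499, 499, 499, 499, 499, 499, 499, 499, 499, 499, 499, 499, 499, 499, 499, 499]
t=19: [546, 546, 546, 546, 546, 546, 546, 546, 546, 546, 546, 546, 546, 546, 546, 546]
t=20: [497, 497, 497, 497, 497, 497, 497, 497, 497, 497, 497, 497, 497, 497, 497, 497]
t=21: [544, 544, 544, 544, 544, 544, 544, 544, 544, 544, 544, 544, 544, 544, 544, 544]
t=22: [499, 499, 499, 499, 499, 499, 499, 499, 499, 499, 499, 499, 499, 499, 499, 499]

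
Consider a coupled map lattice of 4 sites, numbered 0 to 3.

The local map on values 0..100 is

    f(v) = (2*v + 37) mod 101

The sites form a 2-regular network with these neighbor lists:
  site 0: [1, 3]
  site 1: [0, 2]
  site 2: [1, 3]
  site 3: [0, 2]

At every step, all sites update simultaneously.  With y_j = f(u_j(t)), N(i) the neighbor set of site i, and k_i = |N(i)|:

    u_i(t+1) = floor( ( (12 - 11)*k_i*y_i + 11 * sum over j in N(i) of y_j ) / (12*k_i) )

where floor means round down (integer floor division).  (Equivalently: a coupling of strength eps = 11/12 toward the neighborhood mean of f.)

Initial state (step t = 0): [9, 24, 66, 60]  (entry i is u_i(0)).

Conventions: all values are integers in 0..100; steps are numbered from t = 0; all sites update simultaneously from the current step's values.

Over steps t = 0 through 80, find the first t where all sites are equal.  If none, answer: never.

Answer: 40
Key observation: Synchronization is absorbing here: once all sites are equal they stay equal, and step 40 is the first all-equal step.

Derivation:
t=0: [9, 24, 66, 60]  (not all equal)
t=1: [69, 63, 70, 61]  (not all equal)
t=2: [61, 73, 61, 73]  (not all equal)
t=3: [80, 60, 80, 60]  (not all equal)
t=4: [59, 92, 59, 92]  (not all equal)
t=5: [21, 51, 21, 51]  (not all equal)
t=6: [41, 75, 41, 75]  (not all equal)
t=7: [80, 23, 80, 23]  (not all equal)
t=8: [84, 94, 84, 94]  (not all equal)
t=9: [21, 4, 21, 4]  (not all equal)
t=10: [47, 76, 47, 76]  (not all equal)
t=11: [83, 34, 83, 34]  (not all equal)
t=12: [3, 1, 3, 1]  (not all equal)
t=13: [39, 42, 39, 42]  (not all equal)
t=14: [19, 14, 19, 14]  (not all equal)
t=15: [65, 74, 65, 74]  (not all equal)
t=16: [82, 67, 82, 67]  (not all equal)
t=17: [72, 97, 72, 97]  (not all equal)
t=18: [33, 75, 33, 75]  (not all equal)
t=19: [79, 9, 79, 9]  (not all equal)
t=20: [58, 90, 58, 90]  (not all equal)
t=21: [18, 48, 18, 48]  (not all equal)
t=22: [35, 69, 35, 69]  (not all equal)
t=23: [68, 11, 68, 11]  (not all equal)
t=24: [60, 70, 60, 70]  (not all equal)
t=25: [74, 57, 74, 57]  (not all equal)
t=26: [52, 81, 52, 81]  (not all equal)
t=27: [93, 44, 93, 44]  (not all equal)
t=28: [23, 21, 23, 21]  (not all equal)
t=29: [79, 82, 79, 82]  (not all equal)
t=30: [99, 94, 99, 94]  (not all equal)
t=31: [23, 32, 23, 32]  (not all equal)
t=32: [6, 76, 6, 76]  (not all equal)
t=33: [84, 52, 84, 52]  (not all equal)
t=34: [36, 6, 36, 6]  (not all equal)
t=35: [45, 11, 45, 11]  (not all equal)
t=36: [56, 28, 56, 28]  (not all equal)
t=37: [89, 51, 89, 51]  (not all equal)
t=38: [35, 15, 35, 15]  (not all equal)
t=39: [61, 11, 61, 11]  (not all equal)
t=40: [58, 58, 58, 58]  (all equal)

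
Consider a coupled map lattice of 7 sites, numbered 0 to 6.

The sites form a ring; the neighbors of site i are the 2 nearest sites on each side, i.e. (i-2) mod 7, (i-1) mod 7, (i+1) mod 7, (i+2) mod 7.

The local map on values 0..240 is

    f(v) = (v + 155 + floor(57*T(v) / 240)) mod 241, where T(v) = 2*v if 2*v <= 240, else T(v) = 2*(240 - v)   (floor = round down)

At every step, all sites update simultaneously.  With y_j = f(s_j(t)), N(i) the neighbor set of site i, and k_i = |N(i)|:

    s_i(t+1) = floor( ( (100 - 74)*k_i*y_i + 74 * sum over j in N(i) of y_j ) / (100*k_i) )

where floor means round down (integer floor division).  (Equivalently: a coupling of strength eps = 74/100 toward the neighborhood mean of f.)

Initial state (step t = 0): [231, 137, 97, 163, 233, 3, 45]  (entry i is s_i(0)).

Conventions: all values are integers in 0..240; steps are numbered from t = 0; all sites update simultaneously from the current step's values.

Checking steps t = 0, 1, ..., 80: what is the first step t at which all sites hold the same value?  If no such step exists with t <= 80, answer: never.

Simulating step by step:
t=0: [231, 137, 97, 163, 233, 3, 45]  (not all equal)
t=1: [137, 125, 109, 115, 140, 158, 160]  (not all equal)
t=2: [97, 92, 88, 91, 96, 101, 103]  (not all equal)
t=3: [55, 52, 49, 51, 54, 57, 58]  (not all equal)
t=4: [234, 232, 231, 232, 234, 236, 236]  (not all equal)
t=5: [150, 149, 149, 149, 150, 150, 150]  (not all equal)
t=6: [106, 106, 106, 106, 106, 106, 106]  (all equal)

Answer: 6
Key observation: Synchronization is absorbing here: once all sites are equal they stay equal, and step 6 is the first all-equal step.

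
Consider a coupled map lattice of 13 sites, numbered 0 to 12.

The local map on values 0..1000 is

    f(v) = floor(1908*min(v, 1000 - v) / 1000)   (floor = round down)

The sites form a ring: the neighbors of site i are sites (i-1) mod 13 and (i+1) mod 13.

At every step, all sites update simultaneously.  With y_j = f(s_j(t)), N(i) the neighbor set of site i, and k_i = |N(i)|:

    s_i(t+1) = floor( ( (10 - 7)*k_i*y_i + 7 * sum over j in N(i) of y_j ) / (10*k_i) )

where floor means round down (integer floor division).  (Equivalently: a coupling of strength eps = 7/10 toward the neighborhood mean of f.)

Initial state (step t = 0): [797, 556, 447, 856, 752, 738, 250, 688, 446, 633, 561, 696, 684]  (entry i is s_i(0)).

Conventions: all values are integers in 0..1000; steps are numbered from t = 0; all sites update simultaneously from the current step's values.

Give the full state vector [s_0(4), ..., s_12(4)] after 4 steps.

Simulating step by step:
t=0: [797, 556, 447, 856, 752, 738, 250, 688, 446, 633, 561, 696, 684]
t=1: [623, 687, 647, 545, 412, 482, 526, 642, 708, 800, 699, 677, 519]
t=2: [745, 666, 714, 771, 861, 867, 831, 716, 539, 510, 521, 706, 742]
t=3: [540, 551, 539, 414, 320, 281, 374, 582, 779, 907, 796, 659, 513]
t=4: [887, 871, 839, 757, 646, 623, 680, 636, 467, 336, 406, 656, 813]

Answer: [887, 871, 839, 757, 646, 623, 680, 636, 467, 336, 406, 656, 813]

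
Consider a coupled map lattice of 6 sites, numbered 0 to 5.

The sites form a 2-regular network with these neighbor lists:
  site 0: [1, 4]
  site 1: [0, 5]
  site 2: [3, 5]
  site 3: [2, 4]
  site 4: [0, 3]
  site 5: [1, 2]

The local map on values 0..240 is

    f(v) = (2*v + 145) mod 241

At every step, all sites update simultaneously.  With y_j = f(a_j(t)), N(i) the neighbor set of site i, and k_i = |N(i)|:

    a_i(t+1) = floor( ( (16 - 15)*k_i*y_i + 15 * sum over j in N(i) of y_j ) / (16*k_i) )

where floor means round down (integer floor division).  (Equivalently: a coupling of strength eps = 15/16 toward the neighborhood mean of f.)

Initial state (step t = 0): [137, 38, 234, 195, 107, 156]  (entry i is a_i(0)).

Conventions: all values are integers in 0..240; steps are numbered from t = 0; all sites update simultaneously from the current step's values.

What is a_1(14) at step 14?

Simulating step by step:
t=0: [137, 38, 234, 195, 107, 156]
t=1: [170, 198, 134, 120, 115, 178]
t=2: [90, 14, 87, 152, 77, 109]
t=3: [113, 107, 159, 76, 140, 125]
t=4: [149, 140, 112, 193, 98, 169]
t=5: [145, 106, 31, 109, 123, 146]
t=6: [136, 190, 162, 174, 157, 163]
t=7: [133, 193, 127, 209, 101, 141]
t=8: [83, 169, 135, 128, 124, 108]
t=9: [76, 89, 142, 162, 117, 89]
t=10: [106, 69, 157, 167, 141, 131]
t=11: [114, 134, 203, 204, 177, 132]
t=12: [96, 151, 116, 44, 96, 123]
t=13: [147, 128, 188, 123, 160, 169]
t=14: [192, 103, 73, 132, 177, 93]

Answer: a_1(14) = 103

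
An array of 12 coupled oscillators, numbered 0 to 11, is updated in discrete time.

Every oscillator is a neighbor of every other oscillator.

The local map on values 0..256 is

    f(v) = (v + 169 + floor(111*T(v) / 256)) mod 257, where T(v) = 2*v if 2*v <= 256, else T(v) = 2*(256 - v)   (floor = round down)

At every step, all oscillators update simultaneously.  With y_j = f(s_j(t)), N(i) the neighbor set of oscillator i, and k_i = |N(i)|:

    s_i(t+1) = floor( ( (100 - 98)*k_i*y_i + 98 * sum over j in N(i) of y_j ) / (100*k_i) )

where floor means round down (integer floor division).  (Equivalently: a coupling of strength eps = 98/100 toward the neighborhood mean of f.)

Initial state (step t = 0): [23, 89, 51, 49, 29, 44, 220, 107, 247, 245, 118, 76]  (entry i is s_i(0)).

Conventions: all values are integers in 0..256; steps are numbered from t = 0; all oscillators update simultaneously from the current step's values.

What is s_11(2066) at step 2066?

Simulating step by step:
t=0: [23, 89, 51, 49, 29, 44, 220, 107, 247, 245, 118, 76]
t=1: [124, 133, 138, 139, 123, 121, 128, 131, 127, 127, 130, 135]
t=2: [148, 147, 147, 147, 148, 148, 147, 147, 148, 148, 147, 147]
t=3: [153, 153, 153, 153, 153, 153, 153, 153, 153, 153, 153, 153]
t=4: [154, 154, 154, 154, 154, 154, 154, 154, 154, 154, 154, 154]
t=5: [154, 154, 154, 154, 154, 154, 154, 154, 154, 154, 154, 154]

Answer: s_11(2066) = 154
Key observation: The state at step 4, [154, 154, 154, 154, 154, 154, 154, 154, 154, 154, 154, 154], reappears at step 5: the system is in a cycle of period 1 from step 4 on.  Therefore the state at step 2066 equals the state at step 4 + ((2066 - 4) mod 1) = 4, which is [154, 154, 154, 154, 154, 154, 154, 154, 154, 154, 154, 154].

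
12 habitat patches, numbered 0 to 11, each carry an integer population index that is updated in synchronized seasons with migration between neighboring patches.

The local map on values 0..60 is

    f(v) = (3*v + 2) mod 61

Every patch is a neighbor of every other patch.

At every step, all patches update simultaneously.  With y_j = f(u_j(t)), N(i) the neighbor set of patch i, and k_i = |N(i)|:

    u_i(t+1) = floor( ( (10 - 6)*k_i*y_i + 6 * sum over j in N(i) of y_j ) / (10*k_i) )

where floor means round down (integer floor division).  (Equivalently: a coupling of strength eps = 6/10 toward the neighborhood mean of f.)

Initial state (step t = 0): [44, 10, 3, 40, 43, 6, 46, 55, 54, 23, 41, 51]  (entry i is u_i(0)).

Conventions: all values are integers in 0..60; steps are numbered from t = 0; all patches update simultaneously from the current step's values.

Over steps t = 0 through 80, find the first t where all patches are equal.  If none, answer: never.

Simulating step by step:
t=0: [44, 10, 3, 40, 43, 6, 46, 55, 54, 23, 41, 51]  (not all equal)
t=1: [16, 23, 16, 12, 15, 19, 19, 28, 27, 16, 13, 24]  (not all equal)
t=2: [42, 28, 42, 38, 41, 45, 45, 33, 32, 42, 39, 29]  (not all equal)
t=3: [18, 24, 18, 35, 17, 21, 21, 29, 28, 18, 36, 25]  (not all equal)
t=4: [41, 26, 41, 38, 40, 23, 23, 31, 30, 41, 39, 27]  (not all equal)
t=5: [14, 20, 14, 32, 13, 16, 16, 25, 24, 14, 33, 21]  (not all equal)
t=6: [36, 21, 36, 33, 35, 38, 38, 26, 25, 36, 34, 22]  (not all equal)
t=7: [40, 24, 40, 37, 39, 42, 42, 30, 29, 40, 38, 25]  (not all equal)
t=8: [14, 18, 14, 32, 34, 16, 16, 25, 24, 14, 33, 19]  (not all equal)
t=9: [42, 46, 42, 39, 41, 44, 44, 32, 31, 42, 40, 47]  (not all equal)
t=10: [13, 17, 13, 31, 12, 15, 15, 24, 23, 13, 11, 18]  (not all equal)
t=11: [39, 43, 39, 36, 38, 41, 41, 29, 28, 39, 36, 44]  (not all equal)
t=12: [42, 25, 42, 39, 41, 23, 23, 31, 30, 42, 39, 26]  (not all equal)
t=13: [16, 19, 16, 34, 15, 17, 17, 25, 24, 16, 34, 20]  (not all equal)
t=14: [43, 46, 43, 40, 42, 44, 44, 31, 30, 43, 40, 26]  (not all equal)
t=15: [11, 14, 11, 8, 10, 12, 12, 20, 19, 11, 8, 15]  (not all equal)
t=16: [34, 37, 34, 31, 33, 35, 35, 23, 43, 34, 31, 38]  (not all equal)
t=17: [39, 42, 39, 36, 38, 40, 40, 28, 27, 39, 36, 43]  (not all equal)
t=18: [41, 23, 41, 38, 40, 21, 21, 29, 28, 41, 38, 24]  (not all equal)
t=19: [12, 14, 12, 30, 11, 12, 12, 20, 19, 12, 30, 15]  (not all equal)
t=20: [37, 39, 37, 34, 35, 37, 37, 24, 44, 37, 34, 40]  (not all equal)
t=21: [43, 45, 43, 40, 41, 43, 43, 30, 30, 43, 40, 25]  (not all equal)
t=22: [10, 12, 10, 7, 8, 10, 10, 18, 18, 10, 7, 13]  (not all equal)
t=23: [34, 36, 34, 31, 32, 34, 34, 42, 42, 34, 31, 37]  (not all equal)
t=24: [38, 40, 38, 35, 36, 38, 38, 25, 25, 38, 35, 41]  (not all equal)
t=25: [43, 24, 43, 40, 41, 43, 43, 30, 30, 43, 40, 25]  (not all equal)
t=26: [10, 12, 10, 7, 8, 10, 10, 18, 18, 10, 7, 13]  (not all equal)

Answer: never
Key observation: The state at step 22 reappears at step 26 — the system is in a cycle of period 4 from step 22 on.  No step 0..26 is synchronized, and the cycle repeats forever, so no step up to 80 (or ever) has all patches equal.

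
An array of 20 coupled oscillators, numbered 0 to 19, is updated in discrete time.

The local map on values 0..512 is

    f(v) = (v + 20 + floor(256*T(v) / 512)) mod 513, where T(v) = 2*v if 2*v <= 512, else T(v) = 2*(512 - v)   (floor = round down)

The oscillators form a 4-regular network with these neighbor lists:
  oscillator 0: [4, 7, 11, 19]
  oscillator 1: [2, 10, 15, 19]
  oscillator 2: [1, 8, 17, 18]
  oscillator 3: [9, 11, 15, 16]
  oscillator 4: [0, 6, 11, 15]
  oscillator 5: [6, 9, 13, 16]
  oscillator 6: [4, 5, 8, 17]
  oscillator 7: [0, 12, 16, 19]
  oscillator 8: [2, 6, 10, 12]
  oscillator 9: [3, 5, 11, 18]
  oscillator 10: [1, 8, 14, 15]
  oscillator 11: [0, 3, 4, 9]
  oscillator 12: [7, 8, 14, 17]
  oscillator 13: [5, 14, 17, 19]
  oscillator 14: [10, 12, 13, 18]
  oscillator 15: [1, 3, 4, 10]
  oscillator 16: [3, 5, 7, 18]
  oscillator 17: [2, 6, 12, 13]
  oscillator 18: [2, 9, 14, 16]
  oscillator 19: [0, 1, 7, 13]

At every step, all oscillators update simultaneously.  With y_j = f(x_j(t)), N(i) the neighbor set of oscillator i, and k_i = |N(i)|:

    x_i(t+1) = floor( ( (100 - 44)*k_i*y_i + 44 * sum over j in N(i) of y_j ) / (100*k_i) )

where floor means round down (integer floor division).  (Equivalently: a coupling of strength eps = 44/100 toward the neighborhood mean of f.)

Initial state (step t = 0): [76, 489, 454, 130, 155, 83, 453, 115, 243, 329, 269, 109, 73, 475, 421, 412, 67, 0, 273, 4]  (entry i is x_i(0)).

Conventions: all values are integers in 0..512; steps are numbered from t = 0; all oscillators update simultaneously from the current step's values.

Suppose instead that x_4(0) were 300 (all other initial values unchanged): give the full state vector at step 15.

Simulating step by step:
t=0: [76, 489, 454, 130, 300, 83, 453, 115, 243, 329, 269, 109, 73, 475, 421, 412, 67, 0, 273, 4]
t=1: [155, 19, 72, 204, 59, 127, 91, 197, 307, 90, 72, 187, 180, 38, 35, 47, 167, 35, 33, 66]
t=2: [305, 97, 119, 356, 191, 247, 170, 365, 110, 242, 122, 341, 280, 120, 130, 150, 330, 143, 137, 183]
t=3: [101, 254, 260, 105, 304, 126, 305, 59, 233, 318, 263, 114, 103, 252, 248, 278, 47, 270, 281, 272]
t=4: [170, 16, 69, 172, 66, 170, 98, 141, 303, 95, 68, 192, 197, 40, 31, 41, 136, 40, 27, 53]
t=5: [309, 88, 115, 314, 204, 291, 190, 300, 114, 249, 115, 345, 287, 129, 127, 136, 284, 153, 123, 160]
t=6: [99, 234, 253, 47, 319, 87, 336, 54, 239, 38, 251, 62, 106, 261, 242, 261, 46, 286, 209, 246]
t=7: [210, 334, 166, 104, 54, 135, 90, 189, 308, 151, 171, 129, 256, 145, 359, 79, 158, 41, 325, 380]
t=8: [336, 110, 214, 250, 192, 290, 171, 312, 113, 269, 228, 278, 69, 220, 88, 180, 291, 154, 123, 139]
t=9: [92, 310, 369, 51, 312, 105, 312, 64, 296, 44, 383, 60, 175, 350, 259, 336, 44, 340, 223, 248]
t=10: [148, 17, 68, 109, 52, 156, 42, 158, 57, 165, 19, 128, 229, 40, 106, 30, 166, 57, 288, 44]
t=11: [269, 74, 124, 249, 154, 285, 137, 326, 162, 291, 87, 267, 359, 144, 201, 96, 298, 167, 130, 149]
t=12: [85, 203, 276, 32, 243, 81, 279, 51, 277, 46, 234, 51, 135, 294, 324, 195, 46, 296, 236, 234]
t=13: [242, 393, 115, 130, 364, 130, 90, 187, 100, 159, 369, 166, 182, 88, 152, 395, 159, 48, 304, 356]
t=14: [368, 44, 181, 271, 128, 274, 181, 357, 217, 291, 74, 322, 330, 191, 249, 47, 296, 178, 148, 133]
t=15: [76, 164, 351, 29, 213, 101, 337, 48, 358, 51, 168, 47, 104, 300, 102, 126, 51, 340, 223, 220]

Answer: [76, 164, 351, 29, 213, 101, 337, 48, 358, 51, 168, 47, 104, 300, 102, 126, 51, 340, 223, 220]
Key observation: This trace re-runs the system from the modified initial state.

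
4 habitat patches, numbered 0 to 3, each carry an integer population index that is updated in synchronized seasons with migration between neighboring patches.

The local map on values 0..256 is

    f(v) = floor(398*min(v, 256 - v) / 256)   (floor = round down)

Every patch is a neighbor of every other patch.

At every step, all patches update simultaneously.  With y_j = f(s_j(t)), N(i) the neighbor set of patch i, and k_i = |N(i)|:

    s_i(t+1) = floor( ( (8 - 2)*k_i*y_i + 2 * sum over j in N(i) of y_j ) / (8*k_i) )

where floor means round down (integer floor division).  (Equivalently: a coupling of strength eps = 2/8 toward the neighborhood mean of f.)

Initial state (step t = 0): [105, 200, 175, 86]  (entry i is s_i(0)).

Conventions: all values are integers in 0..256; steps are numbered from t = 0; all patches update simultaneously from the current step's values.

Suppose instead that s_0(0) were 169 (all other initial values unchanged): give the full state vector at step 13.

Simulating step by step:
t=0: [169, 200, 175, 86]
t=1: [130, 98, 123, 128]
t=2: [191, 162, 188, 194]
t=3: [104, 134, 107, 101]
t=4: [163, 182, 166, 160]
t=5: [141, 122, 138, 144]
t=6: [179, 186, 182, 176]
t=7: [118, 110, 115, 121]
t=8: [182, 174, 178, 185]
t=9: [116, 124, 120, 112]
t=10: [181, 189, 185, 177]
t=11: [115, 107, 111, 119]
t=12: [177, 169, 173, 181]
t=13: [123, 131, 127, 119]

Answer: [123, 131, 127, 119]
Key observation: This trace re-runs the system from the modified initial state.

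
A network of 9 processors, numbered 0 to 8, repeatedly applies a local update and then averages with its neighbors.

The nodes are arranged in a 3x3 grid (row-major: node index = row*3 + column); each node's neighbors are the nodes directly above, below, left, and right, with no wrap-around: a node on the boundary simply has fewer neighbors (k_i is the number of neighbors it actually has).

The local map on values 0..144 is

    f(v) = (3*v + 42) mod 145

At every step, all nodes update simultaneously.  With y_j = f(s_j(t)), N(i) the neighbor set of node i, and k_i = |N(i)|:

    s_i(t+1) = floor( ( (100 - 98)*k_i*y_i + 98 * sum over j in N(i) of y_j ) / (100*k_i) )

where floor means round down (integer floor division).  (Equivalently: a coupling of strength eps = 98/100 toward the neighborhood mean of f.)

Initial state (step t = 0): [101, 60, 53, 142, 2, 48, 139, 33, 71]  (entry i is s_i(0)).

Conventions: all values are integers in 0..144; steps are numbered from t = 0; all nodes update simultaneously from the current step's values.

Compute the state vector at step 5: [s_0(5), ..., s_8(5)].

Answer: [80, 45, 59, 50, 70, 57, 85, 64, 61]

Derivation:
t=0: [101, 60, 53, 142, 2, 48, 139, 33, 71]
t=1: [55, 53, 58, 42, 72, 70, 85, 62, 91]
t=2: [39, 81, 81, 59, 68, 70, 52, 49, 93]
t=3: [105, 86, 123, 56, 91, 90, 58, 61, 74]
t=4: [38, 69, 18, 54, 43, 87, 72, 71, 52]
t=5: [80, 45, 59, 50, 70, 57, 85, 64, 61]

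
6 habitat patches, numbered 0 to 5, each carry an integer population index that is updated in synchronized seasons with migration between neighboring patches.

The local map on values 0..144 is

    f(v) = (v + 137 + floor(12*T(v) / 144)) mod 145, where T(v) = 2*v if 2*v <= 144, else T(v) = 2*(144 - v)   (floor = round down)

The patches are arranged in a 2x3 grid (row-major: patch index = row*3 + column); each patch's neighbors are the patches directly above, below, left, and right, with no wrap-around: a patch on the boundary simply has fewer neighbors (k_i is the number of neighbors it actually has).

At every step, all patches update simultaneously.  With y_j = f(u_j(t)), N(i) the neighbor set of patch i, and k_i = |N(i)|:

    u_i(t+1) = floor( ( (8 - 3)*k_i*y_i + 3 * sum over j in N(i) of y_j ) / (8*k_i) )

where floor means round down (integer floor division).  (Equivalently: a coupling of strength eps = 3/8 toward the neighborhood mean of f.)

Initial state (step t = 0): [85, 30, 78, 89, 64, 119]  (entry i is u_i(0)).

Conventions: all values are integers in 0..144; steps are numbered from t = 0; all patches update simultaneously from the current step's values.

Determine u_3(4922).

Simulating step by step:
t=0: [85, 30, 78, 89, 64, 119]
t=1: [75, 46, 77, 84, 70, 99]
t=2: [73, 57, 76, 82, 74, 89]
t=3: [74, 65, 77, 81, 77, 85]
t=4: [76, 71, 78, 81, 79, 83]
t=5: [78, 76, 80, 81, 80, 83]
t=6: [81, 80, 82, 82, 82, 83]
t=7: [83, 82, 83, 83, 83, 84]
t=8: [84, 84, 85, 85, 85, 85]
t=9: [86, 86, 86, 86, 86, 86]
t=10: [87, 87, 87, 87, 87, 87]
t=11: [88, 88, 88, 88, 88, 88]
t=12: [89, 89, 89, 89, 89, 89]
t=13: [90, 90, 90, 90, 90, 90]
t=14: [91, 91, 91, 91, 91, 91]
t=15: [91, 91, 91, 91, 91, 91]

Answer: u_3(4922) = 91
Key observation: The state at step 14, [91, 91, 91, 91, 91, 91], reappears at step 15: the system is in a cycle of period 1 from step 14 on.  Therefore the state at step 4922 equals the state at step 14 + ((4922 - 14) mod 1) = 14, which is [91, 91, 91, 91, 91, 91].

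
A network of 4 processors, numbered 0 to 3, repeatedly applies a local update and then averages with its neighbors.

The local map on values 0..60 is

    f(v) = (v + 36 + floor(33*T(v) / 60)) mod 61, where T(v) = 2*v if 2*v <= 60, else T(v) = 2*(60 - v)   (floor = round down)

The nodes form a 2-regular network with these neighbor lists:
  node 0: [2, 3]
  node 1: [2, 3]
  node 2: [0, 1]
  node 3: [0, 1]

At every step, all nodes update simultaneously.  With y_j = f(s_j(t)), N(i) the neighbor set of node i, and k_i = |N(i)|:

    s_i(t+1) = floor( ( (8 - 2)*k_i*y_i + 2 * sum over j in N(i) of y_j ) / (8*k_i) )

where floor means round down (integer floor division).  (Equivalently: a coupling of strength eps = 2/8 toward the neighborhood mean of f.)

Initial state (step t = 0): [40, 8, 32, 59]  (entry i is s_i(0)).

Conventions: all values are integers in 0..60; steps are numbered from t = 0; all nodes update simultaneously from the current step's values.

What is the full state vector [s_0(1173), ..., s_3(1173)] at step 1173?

Simulating step by step:
t=0: [40, 8, 32, 59]
t=1: [36, 48, 38, 37]
t=2: [37, 36, 36, 36]
t=3: [37, 37, 37, 37]
t=4: [37, 37, 37, 37]

Answer: [37, 37, 37, 37]
Key observation: The state at step 3, [37, 37, 37, 37], reappears at step 4: the system is in a cycle of period 1 from step 3 on.  Therefore the state at step 1173 equals the state at step 3 + ((1173 - 3) mod 1) = 3, which is [37, 37, 37, 37].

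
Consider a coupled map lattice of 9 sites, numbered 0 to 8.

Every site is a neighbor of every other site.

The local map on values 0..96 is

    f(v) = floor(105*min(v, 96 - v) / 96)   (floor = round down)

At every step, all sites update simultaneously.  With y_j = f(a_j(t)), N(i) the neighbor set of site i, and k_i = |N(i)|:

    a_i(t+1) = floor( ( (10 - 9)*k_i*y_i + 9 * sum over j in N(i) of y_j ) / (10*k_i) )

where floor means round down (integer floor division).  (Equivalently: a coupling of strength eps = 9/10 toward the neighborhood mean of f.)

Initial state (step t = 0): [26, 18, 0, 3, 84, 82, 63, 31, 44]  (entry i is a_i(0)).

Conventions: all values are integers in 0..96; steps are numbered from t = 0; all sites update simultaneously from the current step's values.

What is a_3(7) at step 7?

Simulating step by step:
t=0: [26, 18, 0, 3, 84, 82, 63, 31, 44]
t=1: [21, 21, 21, 21, 21, 21, 21, 21, 21]
t=2: [22, 22, 22, 22, 22, 22, 22, 22, 22]
t=3: [24, 24, 24, 24, 24, 24, 24, 24, 24]
t=4: [26, 26, 26, 26, 26, 26, 26, 26, 26]
t=5: [28, 28, 28, 28, 28, 28, 28, 28, 28]
t=6: [30, 30, 30, 30, 30, 30, 30, 30, 30]
t=7: [32, 32, 32, 32, 32, 32, 32, 32, 32]

Answer: a_3(7) = 32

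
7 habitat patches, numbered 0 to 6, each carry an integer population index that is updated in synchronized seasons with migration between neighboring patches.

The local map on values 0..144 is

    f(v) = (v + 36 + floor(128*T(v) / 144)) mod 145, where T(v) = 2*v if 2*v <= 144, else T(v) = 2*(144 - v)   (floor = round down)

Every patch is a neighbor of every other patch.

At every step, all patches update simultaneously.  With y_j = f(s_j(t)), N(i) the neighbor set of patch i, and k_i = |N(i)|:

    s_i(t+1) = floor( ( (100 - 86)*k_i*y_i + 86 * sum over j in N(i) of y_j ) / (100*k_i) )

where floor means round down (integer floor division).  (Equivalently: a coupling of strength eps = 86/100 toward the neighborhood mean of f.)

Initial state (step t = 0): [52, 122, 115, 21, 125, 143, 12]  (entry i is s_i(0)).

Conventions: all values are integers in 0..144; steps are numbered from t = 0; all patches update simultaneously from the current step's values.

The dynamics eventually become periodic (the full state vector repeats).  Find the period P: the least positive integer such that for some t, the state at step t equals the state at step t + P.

Answer: 2
Key observation: The state at step 13, [84, 84, 84, 84, 84, 84, 84], reappears at step 15 — and no state repeats earlier — so the cycle the system enters has period 2.

Derivation:
t=0: [52, 122, 115, 21, 125, 143, 12]
t=1: [55, 55, 55, 55, 55, 55, 55]
t=2: [43, 43, 43, 43, 43, 43, 43]
t=3: [10, 10, 10, 10, 10, 10, 10]
t=4: [63, 63, 63, 63, 63, 63, 63]
t=5: [66, 66, 66, 66, 66, 66, 66]
t=6: [74, 74, 74, 74, 74, 74, 74]
t=7: [89, 89, 89, 89, 89, 89, 89]
t=8: [77, 77, 77, 77, 77, 77, 77]
t=9: [87, 87, 87, 87, 87, 87, 87]
t=10: [79, 79, 79, 79, 79, 79, 79]
t=11: [85, 85, 85, 85, 85, 85, 85]
t=12: [80, 80, 80, 80, 80, 80, 80]
t=13: [84, 84, 84, 84, 84, 84, 84]
t=14: [81, 81, 81, 81, 81, 81, 81]
t=15: [84, 84, 84, 84, 84, 84, 84]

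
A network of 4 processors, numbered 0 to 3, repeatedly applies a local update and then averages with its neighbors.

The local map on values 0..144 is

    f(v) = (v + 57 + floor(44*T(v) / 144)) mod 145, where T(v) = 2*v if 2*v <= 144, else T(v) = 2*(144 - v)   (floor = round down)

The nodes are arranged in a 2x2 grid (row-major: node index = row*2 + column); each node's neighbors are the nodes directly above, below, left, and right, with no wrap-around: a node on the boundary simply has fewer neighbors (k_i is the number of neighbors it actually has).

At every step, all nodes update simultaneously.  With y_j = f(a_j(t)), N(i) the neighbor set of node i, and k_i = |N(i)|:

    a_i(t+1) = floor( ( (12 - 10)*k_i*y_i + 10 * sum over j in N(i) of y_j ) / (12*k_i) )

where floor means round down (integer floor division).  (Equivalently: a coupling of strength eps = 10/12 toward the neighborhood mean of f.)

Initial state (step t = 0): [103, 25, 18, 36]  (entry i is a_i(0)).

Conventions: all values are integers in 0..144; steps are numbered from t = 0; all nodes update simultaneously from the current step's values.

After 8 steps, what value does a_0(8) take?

Simulating step by step:
t=0: [103, 25, 18, 36]
t=1: [82, 80, 78, 95]
t=2: [30, 33, 32, 31]
t=3: [108, 106, 105, 108]
t=4: [40, 41, 41, 40]
t=5: [122, 121, 121, 122]
t=6: [47, 47, 47, 47]
t=7: [132, 132, 132, 132]
t=8: [51, 51, 51, 51]

Answer: a_0(8) = 51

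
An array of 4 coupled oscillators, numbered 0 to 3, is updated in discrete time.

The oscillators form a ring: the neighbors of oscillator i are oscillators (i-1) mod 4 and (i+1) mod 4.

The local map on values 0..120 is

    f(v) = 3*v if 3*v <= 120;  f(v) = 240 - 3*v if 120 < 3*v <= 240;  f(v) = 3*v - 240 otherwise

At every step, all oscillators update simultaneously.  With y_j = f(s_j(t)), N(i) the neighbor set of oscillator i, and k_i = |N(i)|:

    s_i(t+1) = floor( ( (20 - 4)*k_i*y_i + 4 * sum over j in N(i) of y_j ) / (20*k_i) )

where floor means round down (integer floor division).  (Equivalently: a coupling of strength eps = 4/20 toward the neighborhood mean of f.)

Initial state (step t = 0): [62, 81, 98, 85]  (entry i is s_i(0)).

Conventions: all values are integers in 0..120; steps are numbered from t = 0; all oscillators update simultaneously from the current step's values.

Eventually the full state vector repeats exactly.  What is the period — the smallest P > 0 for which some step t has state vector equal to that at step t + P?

Simulating step by step:
t=0: [62, 81, 98, 85]
t=1: [45, 13, 45, 22]
t=2: [94, 52, 94, 73]
t=3: [44, 75, 44, 25]
t=4: [95, 33, 95, 81]
t=5: [46, 88, 46, 11]
t=6: [87, 39, 87, 46]
t=7: [38, 97, 38, 85]
t=8: [97, 63, 97, 34]
t=9: [56, 51, 56, 91]
t=10: [69, 84, 69, 40]
t=11: [39, 16, 39, 102]
t=12: [105, 61, 105, 76]
t=13: [66, 60, 66, 24]
t=14: [46, 56, 46, 66]
t=15: [93, 78, 93, 54]
t=16: [39, 12, 39, 70]
t=17: [100, 52, 100, 47]
t=18: [66, 79, 66, 91]
t=19: [37, 10, 37, 34]
t=20: [102, 46, 102, 103]
t=21: [69, 94, 69, 68]
t=22: [34, 40, 34, 35]
t=23: [104, 116, 104, 104]
t=24: [75, 100, 75, 72]
t=25: [20, 51, 20, 22]
t=26: [63, 81, 63, 64]
t=27: [45, 12, 45, 48]
t=28: [97, 49, 97, 97]
t=29: [55, 84, 55, 51]
t=30: [69, 24, 69, 84]
t=31: [34, 64, 34, 16]
t=32: [91, 58, 91, 58]
t=33: [39, 59, 39, 59]
t=34: [106, 73, 106, 73]
t=35: [66, 32, 66, 32]
t=36: [52, 85, 52, 85]
t=37: [70, 28, 70, 28]
t=38: [40, 73, 40, 73]
t=39: [100, 40, 100, 40]
t=40: [72, 108, 72, 108]
t=41: [36, 72, 36, 72]
t=42: [91, 40, 91, 40]
t=43: [50, 102, 50, 102]
t=44: [85, 70, 85, 70]
t=45: [18, 27, 18, 27]
t=46: [59, 75, 59, 75]
t=47: [53, 24, 53, 24]
t=48: [79, 73, 79, 73]
t=49: [6, 17, 6, 17]
t=50: [24, 44, 24, 44]
t=51: [79, 100, 79, 100]
t=52: [14, 48, 14, 48]
t=53: [52, 85, 52, 85]

Answer: 17
Key observation: The state at step 36, [52, 85, 52, 85], reappears at step 53 — and no state repeats earlier — so the cycle the system enters has period 17.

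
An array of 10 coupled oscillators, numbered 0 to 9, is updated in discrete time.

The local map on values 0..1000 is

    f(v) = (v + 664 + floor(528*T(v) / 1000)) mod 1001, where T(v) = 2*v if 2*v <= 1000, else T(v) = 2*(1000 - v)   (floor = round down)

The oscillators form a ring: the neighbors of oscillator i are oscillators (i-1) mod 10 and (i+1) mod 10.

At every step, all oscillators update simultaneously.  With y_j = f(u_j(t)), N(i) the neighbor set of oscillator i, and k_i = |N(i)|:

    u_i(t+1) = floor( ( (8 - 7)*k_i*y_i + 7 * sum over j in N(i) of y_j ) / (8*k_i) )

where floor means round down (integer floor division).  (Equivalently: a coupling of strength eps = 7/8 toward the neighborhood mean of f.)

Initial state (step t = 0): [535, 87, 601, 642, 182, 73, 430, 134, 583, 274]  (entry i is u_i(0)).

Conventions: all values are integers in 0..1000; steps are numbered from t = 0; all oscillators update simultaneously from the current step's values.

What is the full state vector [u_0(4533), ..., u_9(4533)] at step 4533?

Answer: [680, 680, 680, 680, 680, 680, 680, 680, 680, 680]
Key observation: The state at step 5, [680, 680, 680, 680, 680, 680, 680, 680, 680, 680], reappears at step 6: the system is in a cycle of period 1 from step 5 on.  Therefore the state at step 4533 equals the state at step 5 + ((4533 - 5) mod 1) = 5, which is [680, 680, 680, 680, 680, 680, 680, 680, 680, 680].

Derivation:
t=0: [535, 87, 601, 642, 182, 73, 430, 134, 583, 274]
t=1: [553, 706, 752, 401, 659, 357, 835, 656, 595, 629]
t=2: [681, 681, 594, 655, 471, 641, 555, 678, 682, 686]
t=3: [680, 682, 681, 661, 676, 662, 682, 683, 680, 680]
t=4: [680, 680, 680, 680, 681, 680, 680, 680, 680, 680]
t=5: [680, 680, 680, 680, 680, 680, 680, 680, 680, 680]
t=6: [680, 680, 680, 680, 680, 680, 680, 680, 680, 680]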